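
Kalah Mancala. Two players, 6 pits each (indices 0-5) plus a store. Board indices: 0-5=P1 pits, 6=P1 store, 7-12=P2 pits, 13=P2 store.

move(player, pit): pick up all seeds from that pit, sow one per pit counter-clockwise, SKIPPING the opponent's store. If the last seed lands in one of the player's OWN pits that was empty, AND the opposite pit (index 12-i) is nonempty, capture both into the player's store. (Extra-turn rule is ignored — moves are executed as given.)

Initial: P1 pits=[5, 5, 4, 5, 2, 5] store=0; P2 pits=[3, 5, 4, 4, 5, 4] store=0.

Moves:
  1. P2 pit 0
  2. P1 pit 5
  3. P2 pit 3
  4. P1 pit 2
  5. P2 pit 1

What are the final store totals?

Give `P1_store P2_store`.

Answer: 2 2

Derivation:
Move 1: P2 pit0 -> P1=[5,5,4,5,2,5](0) P2=[0,6,5,5,5,4](0)
Move 2: P1 pit5 -> P1=[5,5,4,5,2,0](1) P2=[1,7,6,6,5,4](0)
Move 3: P2 pit3 -> P1=[6,6,5,5,2,0](1) P2=[1,7,6,0,6,5](1)
Move 4: P1 pit2 -> P1=[6,6,0,6,3,1](2) P2=[2,7,6,0,6,5](1)
Move 5: P2 pit1 -> P1=[7,7,0,6,3,1](2) P2=[2,0,7,1,7,6](2)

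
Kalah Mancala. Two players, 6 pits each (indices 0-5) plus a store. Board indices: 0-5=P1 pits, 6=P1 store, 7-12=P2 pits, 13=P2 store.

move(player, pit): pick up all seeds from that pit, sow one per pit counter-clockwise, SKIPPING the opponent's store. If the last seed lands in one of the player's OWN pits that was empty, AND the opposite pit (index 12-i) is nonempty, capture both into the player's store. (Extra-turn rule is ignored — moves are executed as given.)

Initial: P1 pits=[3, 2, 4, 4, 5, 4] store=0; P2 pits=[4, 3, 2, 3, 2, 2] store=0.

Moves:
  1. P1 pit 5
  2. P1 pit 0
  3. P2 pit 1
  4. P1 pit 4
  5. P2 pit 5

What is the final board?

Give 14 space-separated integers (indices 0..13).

Answer: 1 4 5 5 0 1 2 6 1 5 4 3 0 1

Derivation:
Move 1: P1 pit5 -> P1=[3,2,4,4,5,0](1) P2=[5,4,3,3,2,2](0)
Move 2: P1 pit0 -> P1=[0,3,5,5,5,0](1) P2=[5,4,3,3,2,2](0)
Move 3: P2 pit1 -> P1=[0,3,5,5,5,0](1) P2=[5,0,4,4,3,3](0)
Move 4: P1 pit4 -> P1=[0,3,5,5,0,1](2) P2=[6,1,5,4,3,3](0)
Move 5: P2 pit5 -> P1=[1,4,5,5,0,1](2) P2=[6,1,5,4,3,0](1)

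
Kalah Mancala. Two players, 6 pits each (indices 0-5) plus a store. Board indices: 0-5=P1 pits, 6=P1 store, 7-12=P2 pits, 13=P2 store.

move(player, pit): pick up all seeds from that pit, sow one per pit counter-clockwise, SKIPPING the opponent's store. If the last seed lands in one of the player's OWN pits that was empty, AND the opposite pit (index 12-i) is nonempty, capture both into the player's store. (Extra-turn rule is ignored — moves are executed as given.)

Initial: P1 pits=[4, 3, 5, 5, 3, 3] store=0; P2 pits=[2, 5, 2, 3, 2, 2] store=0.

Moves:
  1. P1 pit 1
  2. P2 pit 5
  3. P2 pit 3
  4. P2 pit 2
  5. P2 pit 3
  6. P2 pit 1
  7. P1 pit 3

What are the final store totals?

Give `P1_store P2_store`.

Move 1: P1 pit1 -> P1=[4,0,6,6,4,3](0) P2=[2,5,2,3,2,2](0)
Move 2: P2 pit5 -> P1=[5,0,6,6,4,3](0) P2=[2,5,2,3,2,0](1)
Move 3: P2 pit3 -> P1=[5,0,6,6,4,3](0) P2=[2,5,2,0,3,1](2)
Move 4: P2 pit2 -> P1=[5,0,6,6,4,3](0) P2=[2,5,0,1,4,1](2)
Move 5: P2 pit3 -> P1=[5,0,6,6,4,3](0) P2=[2,5,0,0,5,1](2)
Move 6: P2 pit1 -> P1=[5,0,6,6,4,3](0) P2=[2,0,1,1,6,2](3)
Move 7: P1 pit3 -> P1=[5,0,6,0,5,4](1) P2=[3,1,2,1,6,2](3)

Answer: 1 3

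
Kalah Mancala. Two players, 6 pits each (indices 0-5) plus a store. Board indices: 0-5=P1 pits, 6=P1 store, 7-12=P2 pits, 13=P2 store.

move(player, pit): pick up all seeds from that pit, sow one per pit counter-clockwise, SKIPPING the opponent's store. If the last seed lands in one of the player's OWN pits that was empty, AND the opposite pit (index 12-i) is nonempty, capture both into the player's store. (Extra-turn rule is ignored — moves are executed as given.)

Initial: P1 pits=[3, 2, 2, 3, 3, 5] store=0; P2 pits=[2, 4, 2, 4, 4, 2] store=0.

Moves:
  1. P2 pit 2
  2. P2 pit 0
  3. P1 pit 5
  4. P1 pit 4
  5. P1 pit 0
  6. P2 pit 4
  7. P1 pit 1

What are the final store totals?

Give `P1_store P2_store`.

Move 1: P2 pit2 -> P1=[3,2,2,3,3,5](0) P2=[2,4,0,5,5,2](0)
Move 2: P2 pit0 -> P1=[3,2,2,0,3,5](0) P2=[0,5,0,5,5,2](4)
Move 3: P1 pit5 -> P1=[3,2,2,0,3,0](1) P2=[1,6,1,6,5,2](4)
Move 4: P1 pit4 -> P1=[3,2,2,0,0,1](2) P2=[2,6,1,6,5,2](4)
Move 5: P1 pit0 -> P1=[0,3,3,0,0,1](4) P2=[2,6,0,6,5,2](4)
Move 6: P2 pit4 -> P1=[1,4,4,0,0,1](4) P2=[2,6,0,6,0,3](5)
Move 7: P1 pit1 -> P1=[1,0,5,1,1,2](4) P2=[2,6,0,6,0,3](5)

Answer: 4 5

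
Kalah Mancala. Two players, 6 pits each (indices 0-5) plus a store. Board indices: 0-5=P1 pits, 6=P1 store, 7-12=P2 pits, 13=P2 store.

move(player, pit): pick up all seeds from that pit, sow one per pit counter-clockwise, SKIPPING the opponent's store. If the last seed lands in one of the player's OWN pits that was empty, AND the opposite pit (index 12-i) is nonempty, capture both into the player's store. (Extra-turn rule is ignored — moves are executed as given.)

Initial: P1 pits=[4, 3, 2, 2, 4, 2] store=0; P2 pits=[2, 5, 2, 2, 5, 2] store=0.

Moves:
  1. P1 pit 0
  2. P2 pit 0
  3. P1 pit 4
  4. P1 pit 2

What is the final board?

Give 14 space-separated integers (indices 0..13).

Move 1: P1 pit0 -> P1=[0,4,3,3,5,2](0) P2=[2,5,2,2,5,2](0)
Move 2: P2 pit0 -> P1=[0,4,3,3,5,2](0) P2=[0,6,3,2,5,2](0)
Move 3: P1 pit4 -> P1=[0,4,3,3,0,3](1) P2=[1,7,4,2,5,2](0)
Move 4: P1 pit2 -> P1=[0,4,0,4,1,4](1) P2=[1,7,4,2,5,2](0)

Answer: 0 4 0 4 1 4 1 1 7 4 2 5 2 0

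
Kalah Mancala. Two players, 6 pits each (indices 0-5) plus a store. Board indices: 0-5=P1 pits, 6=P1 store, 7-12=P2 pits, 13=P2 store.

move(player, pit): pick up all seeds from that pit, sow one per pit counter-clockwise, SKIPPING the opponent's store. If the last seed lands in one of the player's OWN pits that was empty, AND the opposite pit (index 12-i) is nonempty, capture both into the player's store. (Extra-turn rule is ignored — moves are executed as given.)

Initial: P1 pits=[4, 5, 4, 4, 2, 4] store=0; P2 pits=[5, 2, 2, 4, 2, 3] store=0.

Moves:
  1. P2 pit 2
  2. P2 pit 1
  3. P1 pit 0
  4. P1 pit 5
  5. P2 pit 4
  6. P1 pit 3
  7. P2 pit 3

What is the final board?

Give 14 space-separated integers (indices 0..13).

Move 1: P2 pit2 -> P1=[4,5,4,4,2,4](0) P2=[5,2,0,5,3,3](0)
Move 2: P2 pit1 -> P1=[4,5,4,4,2,4](0) P2=[5,0,1,6,3,3](0)
Move 3: P1 pit0 -> P1=[0,6,5,5,3,4](0) P2=[5,0,1,6,3,3](0)
Move 4: P1 pit5 -> P1=[0,6,5,5,3,0](1) P2=[6,1,2,6,3,3](0)
Move 5: P2 pit4 -> P1=[1,6,5,5,3,0](1) P2=[6,1,2,6,0,4](1)
Move 6: P1 pit3 -> P1=[1,6,5,0,4,1](2) P2=[7,2,2,6,0,4](1)
Move 7: P2 pit3 -> P1=[2,7,6,0,4,1](2) P2=[7,2,2,0,1,5](2)

Answer: 2 7 6 0 4 1 2 7 2 2 0 1 5 2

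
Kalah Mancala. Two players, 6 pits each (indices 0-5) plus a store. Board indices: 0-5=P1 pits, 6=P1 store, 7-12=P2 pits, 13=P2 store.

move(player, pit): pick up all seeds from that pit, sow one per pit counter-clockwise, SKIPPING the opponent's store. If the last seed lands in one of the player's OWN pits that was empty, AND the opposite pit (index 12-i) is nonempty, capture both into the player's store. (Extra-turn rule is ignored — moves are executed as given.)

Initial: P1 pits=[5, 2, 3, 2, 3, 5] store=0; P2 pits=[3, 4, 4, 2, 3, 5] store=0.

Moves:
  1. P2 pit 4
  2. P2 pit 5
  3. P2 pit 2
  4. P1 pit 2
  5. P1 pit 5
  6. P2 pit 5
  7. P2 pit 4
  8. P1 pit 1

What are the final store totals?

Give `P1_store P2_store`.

Answer: 2 5

Derivation:
Move 1: P2 pit4 -> P1=[6,2,3,2,3,5](0) P2=[3,4,4,2,0,6](1)
Move 2: P2 pit5 -> P1=[7,3,4,3,4,5](0) P2=[3,4,4,2,0,0](2)
Move 3: P2 pit2 -> P1=[7,3,4,3,4,5](0) P2=[3,4,0,3,1,1](3)
Move 4: P1 pit2 -> P1=[7,3,0,4,5,6](1) P2=[3,4,0,3,1,1](3)
Move 5: P1 pit5 -> P1=[7,3,0,4,5,0](2) P2=[4,5,1,4,2,1](3)
Move 6: P2 pit5 -> P1=[7,3,0,4,5,0](2) P2=[4,5,1,4,2,0](4)
Move 7: P2 pit4 -> P1=[7,3,0,4,5,0](2) P2=[4,5,1,4,0,1](5)
Move 8: P1 pit1 -> P1=[7,0,1,5,6,0](2) P2=[4,5,1,4,0,1](5)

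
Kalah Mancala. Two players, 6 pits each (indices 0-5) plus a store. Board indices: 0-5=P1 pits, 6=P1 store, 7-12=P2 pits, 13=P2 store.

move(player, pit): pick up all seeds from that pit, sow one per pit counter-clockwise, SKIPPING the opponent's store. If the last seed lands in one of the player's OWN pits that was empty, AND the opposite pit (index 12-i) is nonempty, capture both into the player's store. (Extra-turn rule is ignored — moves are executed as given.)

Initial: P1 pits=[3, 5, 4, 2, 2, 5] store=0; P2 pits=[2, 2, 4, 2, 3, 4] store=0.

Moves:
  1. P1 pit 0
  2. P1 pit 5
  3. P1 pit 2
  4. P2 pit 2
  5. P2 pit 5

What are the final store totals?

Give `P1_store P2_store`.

Move 1: P1 pit0 -> P1=[0,6,5,3,2,5](0) P2=[2,2,4,2,3,4](0)
Move 2: P1 pit5 -> P1=[0,6,5,3,2,0](1) P2=[3,3,5,3,3,4](0)
Move 3: P1 pit2 -> P1=[0,6,0,4,3,1](2) P2=[4,3,5,3,3,4](0)
Move 4: P2 pit2 -> P1=[1,6,0,4,3,1](2) P2=[4,3,0,4,4,5](1)
Move 5: P2 pit5 -> P1=[2,7,1,5,3,1](2) P2=[4,3,0,4,4,0](2)

Answer: 2 2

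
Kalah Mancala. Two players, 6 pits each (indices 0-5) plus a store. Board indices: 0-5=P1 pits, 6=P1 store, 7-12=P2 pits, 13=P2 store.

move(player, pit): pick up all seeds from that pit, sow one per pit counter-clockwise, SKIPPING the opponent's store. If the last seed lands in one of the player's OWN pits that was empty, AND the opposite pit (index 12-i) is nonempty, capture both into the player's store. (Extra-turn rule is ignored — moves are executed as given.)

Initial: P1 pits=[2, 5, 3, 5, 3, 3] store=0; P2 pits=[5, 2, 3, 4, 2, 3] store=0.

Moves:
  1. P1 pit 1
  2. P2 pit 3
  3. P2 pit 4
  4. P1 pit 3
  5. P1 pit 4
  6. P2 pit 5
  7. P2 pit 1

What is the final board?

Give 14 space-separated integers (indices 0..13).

Move 1: P1 pit1 -> P1=[2,0,4,6,4,4](1) P2=[5,2,3,4,2,3](0)
Move 2: P2 pit3 -> P1=[3,0,4,6,4,4](1) P2=[5,2,3,0,3,4](1)
Move 3: P2 pit4 -> P1=[4,0,4,6,4,4](1) P2=[5,2,3,0,0,5](2)
Move 4: P1 pit3 -> P1=[4,0,4,0,5,5](2) P2=[6,3,4,0,0,5](2)
Move 5: P1 pit4 -> P1=[4,0,4,0,0,6](3) P2=[7,4,5,0,0,5](2)
Move 6: P2 pit5 -> P1=[5,1,5,1,0,6](3) P2=[7,4,5,0,0,0](3)
Move 7: P2 pit1 -> P1=[0,1,5,1,0,6](3) P2=[7,0,6,1,1,0](9)

Answer: 0 1 5 1 0 6 3 7 0 6 1 1 0 9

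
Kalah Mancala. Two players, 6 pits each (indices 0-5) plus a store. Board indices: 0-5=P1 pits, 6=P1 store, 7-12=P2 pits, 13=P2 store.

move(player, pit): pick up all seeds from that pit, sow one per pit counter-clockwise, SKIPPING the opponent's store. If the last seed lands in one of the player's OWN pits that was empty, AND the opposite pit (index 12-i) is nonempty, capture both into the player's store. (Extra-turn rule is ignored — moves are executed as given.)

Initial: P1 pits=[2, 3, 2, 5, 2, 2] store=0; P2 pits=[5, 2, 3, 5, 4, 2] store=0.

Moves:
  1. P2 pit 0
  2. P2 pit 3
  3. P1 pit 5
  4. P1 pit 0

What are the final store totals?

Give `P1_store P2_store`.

Answer: 1 1

Derivation:
Move 1: P2 pit0 -> P1=[2,3,2,5,2,2](0) P2=[0,3,4,6,5,3](0)
Move 2: P2 pit3 -> P1=[3,4,3,5,2,2](0) P2=[0,3,4,0,6,4](1)
Move 3: P1 pit5 -> P1=[3,4,3,5,2,0](1) P2=[1,3,4,0,6,4](1)
Move 4: P1 pit0 -> P1=[0,5,4,6,2,0](1) P2=[1,3,4,0,6,4](1)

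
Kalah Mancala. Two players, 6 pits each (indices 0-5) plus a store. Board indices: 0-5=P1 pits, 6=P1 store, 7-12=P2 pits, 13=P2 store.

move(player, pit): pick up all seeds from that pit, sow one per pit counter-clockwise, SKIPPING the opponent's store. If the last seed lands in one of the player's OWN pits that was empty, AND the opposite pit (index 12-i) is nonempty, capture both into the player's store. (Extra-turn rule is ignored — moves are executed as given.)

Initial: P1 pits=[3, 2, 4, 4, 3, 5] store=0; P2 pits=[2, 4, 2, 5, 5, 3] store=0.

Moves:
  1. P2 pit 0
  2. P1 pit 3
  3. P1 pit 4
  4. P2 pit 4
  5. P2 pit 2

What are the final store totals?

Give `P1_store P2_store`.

Answer: 2 1

Derivation:
Move 1: P2 pit0 -> P1=[3,2,4,4,3,5](0) P2=[0,5,3,5,5,3](0)
Move 2: P1 pit3 -> P1=[3,2,4,0,4,6](1) P2=[1,5,3,5,5,3](0)
Move 3: P1 pit4 -> P1=[3,2,4,0,0,7](2) P2=[2,6,3,5,5,3](0)
Move 4: P2 pit4 -> P1=[4,3,5,0,0,7](2) P2=[2,6,3,5,0,4](1)
Move 5: P2 pit2 -> P1=[4,3,5,0,0,7](2) P2=[2,6,0,6,1,5](1)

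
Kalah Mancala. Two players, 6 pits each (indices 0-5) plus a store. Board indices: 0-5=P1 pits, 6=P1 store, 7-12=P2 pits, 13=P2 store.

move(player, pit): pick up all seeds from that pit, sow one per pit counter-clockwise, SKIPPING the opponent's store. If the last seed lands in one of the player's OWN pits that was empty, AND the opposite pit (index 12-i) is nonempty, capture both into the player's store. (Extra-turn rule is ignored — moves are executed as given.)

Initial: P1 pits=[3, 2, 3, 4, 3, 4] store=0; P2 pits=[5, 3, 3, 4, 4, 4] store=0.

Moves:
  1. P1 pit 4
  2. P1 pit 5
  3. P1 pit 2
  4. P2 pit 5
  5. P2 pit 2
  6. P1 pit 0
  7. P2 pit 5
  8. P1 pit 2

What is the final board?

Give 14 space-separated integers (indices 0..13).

Answer: 0 4 0 7 3 0 10 0 4 0 6 5 0 3

Derivation:
Move 1: P1 pit4 -> P1=[3,2,3,4,0,5](1) P2=[6,3,3,4,4,4](0)
Move 2: P1 pit5 -> P1=[3,2,3,4,0,0](2) P2=[7,4,4,5,4,4](0)
Move 3: P1 pit2 -> P1=[3,2,0,5,1,0](10) P2=[0,4,4,5,4,4](0)
Move 4: P2 pit5 -> P1=[4,3,1,5,1,0](10) P2=[0,4,4,5,4,0](1)
Move 5: P2 pit2 -> P1=[4,3,1,5,1,0](10) P2=[0,4,0,6,5,1](2)
Move 6: P1 pit0 -> P1=[0,4,2,6,2,0](10) P2=[0,4,0,6,5,1](2)
Move 7: P2 pit5 -> P1=[0,4,2,6,2,0](10) P2=[0,4,0,6,5,0](3)
Move 8: P1 pit2 -> P1=[0,4,0,7,3,0](10) P2=[0,4,0,6,5,0](3)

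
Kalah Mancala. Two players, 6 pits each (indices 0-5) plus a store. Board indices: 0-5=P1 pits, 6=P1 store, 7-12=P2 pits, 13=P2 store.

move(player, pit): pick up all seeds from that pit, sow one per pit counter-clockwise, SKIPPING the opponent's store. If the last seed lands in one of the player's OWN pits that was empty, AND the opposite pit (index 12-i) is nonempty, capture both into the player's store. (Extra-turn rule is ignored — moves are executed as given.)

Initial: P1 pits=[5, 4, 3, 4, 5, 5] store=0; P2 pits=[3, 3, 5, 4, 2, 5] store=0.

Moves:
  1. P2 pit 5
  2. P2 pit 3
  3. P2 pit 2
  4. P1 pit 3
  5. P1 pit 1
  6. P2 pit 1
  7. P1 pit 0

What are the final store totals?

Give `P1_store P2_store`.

Move 1: P2 pit5 -> P1=[6,5,4,5,5,5](0) P2=[3,3,5,4,2,0](1)
Move 2: P2 pit3 -> P1=[7,5,4,5,5,5](0) P2=[3,3,5,0,3,1](2)
Move 3: P2 pit2 -> P1=[8,5,4,5,5,5](0) P2=[3,3,0,1,4,2](3)
Move 4: P1 pit3 -> P1=[8,5,4,0,6,6](1) P2=[4,4,0,1,4,2](3)
Move 5: P1 pit1 -> P1=[8,0,5,1,7,7](2) P2=[4,4,0,1,4,2](3)
Move 6: P2 pit1 -> P1=[8,0,5,1,7,7](2) P2=[4,0,1,2,5,3](3)
Move 7: P1 pit0 -> P1=[0,1,6,2,8,8](3) P2=[5,1,1,2,5,3](3)

Answer: 3 3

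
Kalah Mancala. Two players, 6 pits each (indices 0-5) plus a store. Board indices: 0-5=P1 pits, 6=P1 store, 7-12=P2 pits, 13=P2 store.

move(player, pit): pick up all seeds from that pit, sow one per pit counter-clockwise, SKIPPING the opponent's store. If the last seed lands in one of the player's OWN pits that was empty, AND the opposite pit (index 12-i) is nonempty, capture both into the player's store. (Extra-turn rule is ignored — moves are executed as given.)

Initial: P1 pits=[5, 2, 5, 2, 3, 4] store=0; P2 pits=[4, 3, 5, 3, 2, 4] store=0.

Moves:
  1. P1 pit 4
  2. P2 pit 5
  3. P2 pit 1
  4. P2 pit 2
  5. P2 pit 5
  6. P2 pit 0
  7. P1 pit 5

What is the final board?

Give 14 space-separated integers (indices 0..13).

Answer: 0 4 6 2 0 0 2 1 2 2 7 5 0 11

Derivation:
Move 1: P1 pit4 -> P1=[5,2,5,2,0,5](1) P2=[5,3,5,3,2,4](0)
Move 2: P2 pit5 -> P1=[6,3,6,2,0,5](1) P2=[5,3,5,3,2,0](1)
Move 3: P2 pit1 -> P1=[6,3,6,2,0,5](1) P2=[5,0,6,4,3,0](1)
Move 4: P2 pit2 -> P1=[7,4,6,2,0,5](1) P2=[5,0,0,5,4,1](2)
Move 5: P2 pit5 -> P1=[7,4,6,2,0,5](1) P2=[5,0,0,5,4,0](3)
Move 6: P2 pit0 -> P1=[0,4,6,2,0,5](1) P2=[0,1,1,6,5,0](11)
Move 7: P1 pit5 -> P1=[0,4,6,2,0,0](2) P2=[1,2,2,7,5,0](11)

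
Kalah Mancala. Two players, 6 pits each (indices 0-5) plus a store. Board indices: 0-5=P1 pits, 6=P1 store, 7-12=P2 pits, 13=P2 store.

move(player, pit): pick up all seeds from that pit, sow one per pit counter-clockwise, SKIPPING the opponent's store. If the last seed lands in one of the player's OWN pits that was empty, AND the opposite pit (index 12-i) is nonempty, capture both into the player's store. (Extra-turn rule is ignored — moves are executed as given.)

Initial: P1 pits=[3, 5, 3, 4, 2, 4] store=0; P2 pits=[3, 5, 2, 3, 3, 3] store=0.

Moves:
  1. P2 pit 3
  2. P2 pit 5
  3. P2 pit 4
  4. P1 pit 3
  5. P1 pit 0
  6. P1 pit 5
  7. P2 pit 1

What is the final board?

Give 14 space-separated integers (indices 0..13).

Move 1: P2 pit3 -> P1=[3,5,3,4,2,4](0) P2=[3,5,2,0,4,4](1)
Move 2: P2 pit5 -> P1=[4,6,4,4,2,4](0) P2=[3,5,2,0,4,0](2)
Move 3: P2 pit4 -> P1=[5,7,4,4,2,4](0) P2=[3,5,2,0,0,1](3)
Move 4: P1 pit3 -> P1=[5,7,4,0,3,5](1) P2=[4,5,2,0,0,1](3)
Move 5: P1 pit0 -> P1=[0,8,5,1,4,6](1) P2=[4,5,2,0,0,1](3)
Move 6: P1 pit5 -> P1=[0,8,5,1,4,0](2) P2=[5,6,3,1,1,1](3)
Move 7: P2 pit1 -> P1=[1,8,5,1,4,0](2) P2=[5,0,4,2,2,2](4)

Answer: 1 8 5 1 4 0 2 5 0 4 2 2 2 4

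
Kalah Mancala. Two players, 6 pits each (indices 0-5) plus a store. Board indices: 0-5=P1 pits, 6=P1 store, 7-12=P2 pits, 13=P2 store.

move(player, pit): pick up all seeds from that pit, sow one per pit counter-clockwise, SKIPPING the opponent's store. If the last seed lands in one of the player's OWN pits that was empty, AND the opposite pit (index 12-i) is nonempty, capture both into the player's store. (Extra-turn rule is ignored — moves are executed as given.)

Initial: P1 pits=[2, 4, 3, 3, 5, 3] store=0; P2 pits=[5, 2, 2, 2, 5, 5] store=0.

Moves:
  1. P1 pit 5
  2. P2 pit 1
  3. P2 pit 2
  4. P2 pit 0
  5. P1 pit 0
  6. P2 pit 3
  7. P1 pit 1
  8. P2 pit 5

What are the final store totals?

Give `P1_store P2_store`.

Answer: 2 3

Derivation:
Move 1: P1 pit5 -> P1=[2,4,3,3,5,0](1) P2=[6,3,2,2,5,5](0)
Move 2: P2 pit1 -> P1=[2,4,3,3,5,0](1) P2=[6,0,3,3,6,5](0)
Move 3: P2 pit2 -> P1=[2,4,3,3,5,0](1) P2=[6,0,0,4,7,6](0)
Move 4: P2 pit0 -> P1=[2,4,3,3,5,0](1) P2=[0,1,1,5,8,7](1)
Move 5: P1 pit0 -> P1=[0,5,4,3,5,0](1) P2=[0,1,1,5,8,7](1)
Move 6: P2 pit3 -> P1=[1,6,4,3,5,0](1) P2=[0,1,1,0,9,8](2)
Move 7: P1 pit1 -> P1=[1,0,5,4,6,1](2) P2=[1,1,1,0,9,8](2)
Move 8: P2 pit5 -> P1=[2,1,6,5,7,2](2) P2=[2,1,1,0,9,0](3)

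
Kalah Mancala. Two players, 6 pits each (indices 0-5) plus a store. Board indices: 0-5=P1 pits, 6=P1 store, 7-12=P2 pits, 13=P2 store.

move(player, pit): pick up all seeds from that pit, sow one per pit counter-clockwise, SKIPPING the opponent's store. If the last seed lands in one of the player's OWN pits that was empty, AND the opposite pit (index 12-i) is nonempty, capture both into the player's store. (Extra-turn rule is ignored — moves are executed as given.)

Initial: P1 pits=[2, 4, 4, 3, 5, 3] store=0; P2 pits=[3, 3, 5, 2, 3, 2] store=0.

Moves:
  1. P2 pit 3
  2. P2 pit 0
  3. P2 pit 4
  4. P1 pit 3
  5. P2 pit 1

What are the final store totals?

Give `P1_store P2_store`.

Move 1: P2 pit3 -> P1=[2,4,4,3,5,3](0) P2=[3,3,5,0,4,3](0)
Move 2: P2 pit0 -> P1=[2,4,0,3,5,3](0) P2=[0,4,6,0,4,3](5)
Move 3: P2 pit4 -> P1=[3,5,0,3,5,3](0) P2=[0,4,6,0,0,4](6)
Move 4: P1 pit3 -> P1=[3,5,0,0,6,4](1) P2=[0,4,6,0,0,4](6)
Move 5: P2 pit1 -> P1=[3,5,0,0,6,4](1) P2=[0,0,7,1,1,5](6)

Answer: 1 6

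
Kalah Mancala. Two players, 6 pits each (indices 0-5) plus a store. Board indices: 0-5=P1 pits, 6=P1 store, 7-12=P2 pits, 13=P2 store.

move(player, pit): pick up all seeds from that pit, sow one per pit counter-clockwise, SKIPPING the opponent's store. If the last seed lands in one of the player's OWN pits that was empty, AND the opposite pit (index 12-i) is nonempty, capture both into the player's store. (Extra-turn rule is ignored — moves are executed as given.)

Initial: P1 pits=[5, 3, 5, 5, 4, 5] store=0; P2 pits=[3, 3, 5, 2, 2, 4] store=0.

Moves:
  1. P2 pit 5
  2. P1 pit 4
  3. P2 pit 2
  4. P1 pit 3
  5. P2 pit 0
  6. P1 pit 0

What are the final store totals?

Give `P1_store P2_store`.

Answer: 3 2

Derivation:
Move 1: P2 pit5 -> P1=[6,4,6,5,4,5](0) P2=[3,3,5,2,2,0](1)
Move 2: P1 pit4 -> P1=[6,4,6,5,0,6](1) P2=[4,4,5,2,2,0](1)
Move 3: P2 pit2 -> P1=[7,4,6,5,0,6](1) P2=[4,4,0,3,3,1](2)
Move 4: P1 pit3 -> P1=[7,4,6,0,1,7](2) P2=[5,5,0,3,3,1](2)
Move 5: P2 pit0 -> P1=[7,4,6,0,1,7](2) P2=[0,6,1,4,4,2](2)
Move 6: P1 pit0 -> P1=[0,5,7,1,2,8](3) P2=[1,6,1,4,4,2](2)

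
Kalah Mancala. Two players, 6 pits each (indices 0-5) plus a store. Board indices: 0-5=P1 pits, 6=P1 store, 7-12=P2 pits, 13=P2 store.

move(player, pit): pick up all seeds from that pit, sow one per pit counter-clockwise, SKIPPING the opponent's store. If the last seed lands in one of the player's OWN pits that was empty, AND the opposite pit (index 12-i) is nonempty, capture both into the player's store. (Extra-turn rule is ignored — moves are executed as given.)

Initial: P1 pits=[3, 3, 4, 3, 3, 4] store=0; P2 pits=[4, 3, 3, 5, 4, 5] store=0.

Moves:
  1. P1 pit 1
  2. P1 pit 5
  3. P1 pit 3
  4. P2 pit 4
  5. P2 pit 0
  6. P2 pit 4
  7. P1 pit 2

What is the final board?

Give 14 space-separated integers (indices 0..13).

Answer: 4 1 0 1 6 2 3 1 5 5 6 0 8 2

Derivation:
Move 1: P1 pit1 -> P1=[3,0,5,4,4,4](0) P2=[4,3,3,5,4,5](0)
Move 2: P1 pit5 -> P1=[3,0,5,4,4,0](1) P2=[5,4,4,5,4,5](0)
Move 3: P1 pit3 -> P1=[3,0,5,0,5,1](2) P2=[6,4,4,5,4,5](0)
Move 4: P2 pit4 -> P1=[4,1,5,0,5,1](2) P2=[6,4,4,5,0,6](1)
Move 5: P2 pit0 -> P1=[4,1,5,0,5,1](2) P2=[0,5,5,6,1,7](2)
Move 6: P2 pit4 -> P1=[4,1,5,0,5,1](2) P2=[0,5,5,6,0,8](2)
Move 7: P1 pit2 -> P1=[4,1,0,1,6,2](3) P2=[1,5,5,6,0,8](2)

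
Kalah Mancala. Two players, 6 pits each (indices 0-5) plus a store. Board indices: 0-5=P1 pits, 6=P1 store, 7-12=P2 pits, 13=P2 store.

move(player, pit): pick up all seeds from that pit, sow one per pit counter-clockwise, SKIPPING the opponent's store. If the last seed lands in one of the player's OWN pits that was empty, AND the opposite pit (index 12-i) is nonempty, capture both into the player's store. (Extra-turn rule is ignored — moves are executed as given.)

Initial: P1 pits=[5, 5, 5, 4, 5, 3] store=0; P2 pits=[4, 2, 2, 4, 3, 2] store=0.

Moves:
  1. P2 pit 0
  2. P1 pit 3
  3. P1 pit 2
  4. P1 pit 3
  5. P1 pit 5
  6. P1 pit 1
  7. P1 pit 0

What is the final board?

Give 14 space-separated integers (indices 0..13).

Answer: 0 1 2 2 10 2 4 3 4 4 6 4 2 0

Derivation:
Move 1: P2 pit0 -> P1=[5,5,5,4,5,3](0) P2=[0,3,3,5,4,2](0)
Move 2: P1 pit3 -> P1=[5,5,5,0,6,4](1) P2=[1,3,3,5,4,2](0)
Move 3: P1 pit2 -> P1=[5,5,0,1,7,5](2) P2=[2,3,3,5,4,2](0)
Move 4: P1 pit3 -> P1=[5,5,0,0,8,5](2) P2=[2,3,3,5,4,2](0)
Move 5: P1 pit5 -> P1=[5,5,0,0,8,0](3) P2=[3,4,4,6,4,2](0)
Move 6: P1 pit1 -> P1=[5,0,1,1,9,1](4) P2=[3,4,4,6,4,2](0)
Move 7: P1 pit0 -> P1=[0,1,2,2,10,2](4) P2=[3,4,4,6,4,2](0)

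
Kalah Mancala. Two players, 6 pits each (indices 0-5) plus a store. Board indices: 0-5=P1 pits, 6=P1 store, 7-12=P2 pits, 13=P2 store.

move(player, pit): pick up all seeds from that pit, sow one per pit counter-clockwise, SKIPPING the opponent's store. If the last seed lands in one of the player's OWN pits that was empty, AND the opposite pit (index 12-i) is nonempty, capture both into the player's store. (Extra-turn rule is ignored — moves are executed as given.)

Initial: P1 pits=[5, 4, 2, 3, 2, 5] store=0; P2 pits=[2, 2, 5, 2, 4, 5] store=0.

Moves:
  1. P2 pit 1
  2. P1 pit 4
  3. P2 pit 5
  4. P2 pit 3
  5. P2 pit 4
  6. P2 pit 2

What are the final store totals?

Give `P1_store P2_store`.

Move 1: P2 pit1 -> P1=[5,4,2,3,2,5](0) P2=[2,0,6,3,4,5](0)
Move 2: P1 pit4 -> P1=[5,4,2,3,0,6](1) P2=[2,0,6,3,4,5](0)
Move 3: P2 pit5 -> P1=[6,5,3,4,0,6](1) P2=[2,0,6,3,4,0](1)
Move 4: P2 pit3 -> P1=[6,5,3,4,0,6](1) P2=[2,0,6,0,5,1](2)
Move 5: P2 pit4 -> P1=[7,6,4,4,0,6](1) P2=[2,0,6,0,0,2](3)
Move 6: P2 pit2 -> P1=[8,7,4,4,0,6](1) P2=[2,0,0,1,1,3](4)

Answer: 1 4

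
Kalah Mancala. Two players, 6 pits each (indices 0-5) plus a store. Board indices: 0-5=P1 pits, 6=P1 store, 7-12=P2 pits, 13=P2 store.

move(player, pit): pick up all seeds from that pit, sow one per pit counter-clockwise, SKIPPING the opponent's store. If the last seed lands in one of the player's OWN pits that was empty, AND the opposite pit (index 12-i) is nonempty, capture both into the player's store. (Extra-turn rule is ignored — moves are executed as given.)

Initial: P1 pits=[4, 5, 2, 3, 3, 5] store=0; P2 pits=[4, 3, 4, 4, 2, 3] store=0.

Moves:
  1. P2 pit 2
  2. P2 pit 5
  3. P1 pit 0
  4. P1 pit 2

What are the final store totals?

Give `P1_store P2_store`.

Answer: 1 2

Derivation:
Move 1: P2 pit2 -> P1=[4,5,2,3,3,5](0) P2=[4,3,0,5,3,4](1)
Move 2: P2 pit5 -> P1=[5,6,3,3,3,5](0) P2=[4,3,0,5,3,0](2)
Move 3: P1 pit0 -> P1=[0,7,4,4,4,6](0) P2=[4,3,0,5,3,0](2)
Move 4: P1 pit2 -> P1=[0,7,0,5,5,7](1) P2=[4,3,0,5,3,0](2)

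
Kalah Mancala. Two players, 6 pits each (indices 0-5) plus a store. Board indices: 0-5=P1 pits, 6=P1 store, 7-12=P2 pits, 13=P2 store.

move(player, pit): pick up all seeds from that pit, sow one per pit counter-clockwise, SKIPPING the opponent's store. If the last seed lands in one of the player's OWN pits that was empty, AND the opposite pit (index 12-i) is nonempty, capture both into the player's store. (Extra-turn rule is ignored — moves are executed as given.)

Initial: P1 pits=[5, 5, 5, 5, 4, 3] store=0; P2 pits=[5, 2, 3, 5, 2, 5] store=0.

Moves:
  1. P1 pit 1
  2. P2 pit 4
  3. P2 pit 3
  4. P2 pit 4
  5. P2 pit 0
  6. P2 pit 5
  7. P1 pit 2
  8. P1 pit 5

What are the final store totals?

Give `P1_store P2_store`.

Answer: 3 3

Derivation:
Move 1: P1 pit1 -> P1=[5,0,6,6,5,4](1) P2=[5,2,3,5,2,5](0)
Move 2: P2 pit4 -> P1=[5,0,6,6,5,4](1) P2=[5,2,3,5,0,6](1)
Move 3: P2 pit3 -> P1=[6,1,6,6,5,4](1) P2=[5,2,3,0,1,7](2)
Move 4: P2 pit4 -> P1=[6,1,6,6,5,4](1) P2=[5,2,3,0,0,8](2)
Move 5: P2 pit0 -> P1=[6,1,6,6,5,4](1) P2=[0,3,4,1,1,9](2)
Move 6: P2 pit5 -> P1=[7,2,7,7,6,5](1) P2=[1,4,4,1,1,0](3)
Move 7: P1 pit2 -> P1=[7,2,0,8,7,6](2) P2=[2,5,5,1,1,0](3)
Move 8: P1 pit5 -> P1=[7,2,0,8,7,0](3) P2=[3,6,6,2,2,0](3)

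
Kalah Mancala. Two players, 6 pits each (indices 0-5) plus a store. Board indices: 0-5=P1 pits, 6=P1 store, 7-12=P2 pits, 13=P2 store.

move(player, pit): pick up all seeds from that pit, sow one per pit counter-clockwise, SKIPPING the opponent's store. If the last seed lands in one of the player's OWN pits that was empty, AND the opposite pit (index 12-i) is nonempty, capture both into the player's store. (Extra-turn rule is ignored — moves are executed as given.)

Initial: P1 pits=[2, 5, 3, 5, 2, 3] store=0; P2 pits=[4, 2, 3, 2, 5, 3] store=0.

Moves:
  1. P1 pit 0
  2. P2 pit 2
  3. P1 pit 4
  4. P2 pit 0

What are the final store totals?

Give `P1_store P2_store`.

Answer: 1 0

Derivation:
Move 1: P1 pit0 -> P1=[0,6,4,5,2,3](0) P2=[4,2,3,2,5,3](0)
Move 2: P2 pit2 -> P1=[0,6,4,5,2,3](0) P2=[4,2,0,3,6,4](0)
Move 3: P1 pit4 -> P1=[0,6,4,5,0,4](1) P2=[4,2,0,3,6,4](0)
Move 4: P2 pit0 -> P1=[0,6,4,5,0,4](1) P2=[0,3,1,4,7,4](0)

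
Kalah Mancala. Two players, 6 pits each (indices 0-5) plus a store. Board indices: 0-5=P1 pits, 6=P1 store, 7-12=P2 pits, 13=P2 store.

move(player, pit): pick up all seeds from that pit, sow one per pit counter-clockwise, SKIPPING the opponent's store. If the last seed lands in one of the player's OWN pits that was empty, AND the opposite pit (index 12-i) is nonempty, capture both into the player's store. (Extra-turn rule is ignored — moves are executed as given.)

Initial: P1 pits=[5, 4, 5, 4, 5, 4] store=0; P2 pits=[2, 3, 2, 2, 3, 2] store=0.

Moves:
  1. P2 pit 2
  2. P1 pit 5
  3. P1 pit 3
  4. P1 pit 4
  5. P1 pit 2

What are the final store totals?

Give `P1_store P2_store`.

Move 1: P2 pit2 -> P1=[5,4,5,4,5,4](0) P2=[2,3,0,3,4,2](0)
Move 2: P1 pit5 -> P1=[5,4,5,4,5,0](1) P2=[3,4,1,3,4,2](0)
Move 3: P1 pit3 -> P1=[5,4,5,0,6,1](2) P2=[4,4,1,3,4,2](0)
Move 4: P1 pit4 -> P1=[5,4,5,0,0,2](3) P2=[5,5,2,4,4,2](0)
Move 5: P1 pit2 -> P1=[5,4,0,1,1,3](4) P2=[6,5,2,4,4,2](0)

Answer: 4 0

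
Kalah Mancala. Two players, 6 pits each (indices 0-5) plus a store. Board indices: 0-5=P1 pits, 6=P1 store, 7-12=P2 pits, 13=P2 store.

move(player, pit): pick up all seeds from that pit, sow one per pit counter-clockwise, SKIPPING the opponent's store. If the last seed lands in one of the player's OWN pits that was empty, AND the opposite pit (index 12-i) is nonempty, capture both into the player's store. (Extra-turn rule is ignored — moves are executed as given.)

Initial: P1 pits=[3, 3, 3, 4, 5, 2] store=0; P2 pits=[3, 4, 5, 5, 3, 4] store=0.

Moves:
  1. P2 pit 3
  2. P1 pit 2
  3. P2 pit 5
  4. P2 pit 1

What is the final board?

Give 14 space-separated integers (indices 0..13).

Move 1: P2 pit3 -> P1=[4,4,3,4,5,2](0) P2=[3,4,5,0,4,5](1)
Move 2: P1 pit2 -> P1=[4,4,0,5,6,3](0) P2=[3,4,5,0,4,5](1)
Move 3: P2 pit5 -> P1=[5,5,1,6,6,3](0) P2=[3,4,5,0,4,0](2)
Move 4: P2 pit1 -> P1=[0,5,1,6,6,3](0) P2=[3,0,6,1,5,0](8)

Answer: 0 5 1 6 6 3 0 3 0 6 1 5 0 8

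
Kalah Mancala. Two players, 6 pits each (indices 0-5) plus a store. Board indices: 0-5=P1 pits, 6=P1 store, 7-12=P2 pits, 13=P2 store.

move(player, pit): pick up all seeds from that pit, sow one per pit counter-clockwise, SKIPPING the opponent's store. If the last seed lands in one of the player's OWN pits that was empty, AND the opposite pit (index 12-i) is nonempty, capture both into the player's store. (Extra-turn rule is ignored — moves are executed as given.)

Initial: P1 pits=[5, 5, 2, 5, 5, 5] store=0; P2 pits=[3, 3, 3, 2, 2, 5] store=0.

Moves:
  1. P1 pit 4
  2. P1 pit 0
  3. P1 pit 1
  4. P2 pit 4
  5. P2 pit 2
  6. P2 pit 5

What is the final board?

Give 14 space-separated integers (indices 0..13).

Answer: 1 1 5 8 3 9 2 5 4 0 3 1 0 3

Derivation:
Move 1: P1 pit4 -> P1=[5,5,2,5,0,6](1) P2=[4,4,4,2,2,5](0)
Move 2: P1 pit0 -> P1=[0,6,3,6,1,7](1) P2=[4,4,4,2,2,5](0)
Move 3: P1 pit1 -> P1=[0,0,4,7,2,8](2) P2=[5,4,4,2,2,5](0)
Move 4: P2 pit4 -> P1=[0,0,4,7,2,8](2) P2=[5,4,4,2,0,6](1)
Move 5: P2 pit2 -> P1=[0,0,4,7,2,8](2) P2=[5,4,0,3,1,7](2)
Move 6: P2 pit5 -> P1=[1,1,5,8,3,9](2) P2=[5,4,0,3,1,0](3)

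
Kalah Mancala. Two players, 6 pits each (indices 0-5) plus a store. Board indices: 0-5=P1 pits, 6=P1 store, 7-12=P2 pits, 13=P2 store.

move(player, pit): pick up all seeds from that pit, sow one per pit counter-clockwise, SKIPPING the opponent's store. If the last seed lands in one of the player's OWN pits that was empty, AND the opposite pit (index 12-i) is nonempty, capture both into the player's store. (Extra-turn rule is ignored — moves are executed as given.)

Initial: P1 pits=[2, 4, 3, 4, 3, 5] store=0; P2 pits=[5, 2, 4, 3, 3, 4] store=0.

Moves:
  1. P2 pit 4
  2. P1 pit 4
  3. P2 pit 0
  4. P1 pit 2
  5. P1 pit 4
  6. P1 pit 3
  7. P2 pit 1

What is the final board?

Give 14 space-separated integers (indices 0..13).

Move 1: P2 pit4 -> P1=[3,4,3,4,3,5](0) P2=[5,2,4,3,0,5](1)
Move 2: P1 pit4 -> P1=[3,4,3,4,0,6](1) P2=[6,2,4,3,0,5](1)
Move 3: P2 pit0 -> P1=[3,4,3,4,0,6](1) P2=[0,3,5,4,1,6](2)
Move 4: P1 pit2 -> P1=[3,4,0,5,1,7](1) P2=[0,3,5,4,1,6](2)
Move 5: P1 pit4 -> P1=[3,4,0,5,0,8](1) P2=[0,3,5,4,1,6](2)
Move 6: P1 pit3 -> P1=[3,4,0,0,1,9](2) P2=[1,4,5,4,1,6](2)
Move 7: P2 pit1 -> P1=[3,4,0,0,1,9](2) P2=[1,0,6,5,2,7](2)

Answer: 3 4 0 0 1 9 2 1 0 6 5 2 7 2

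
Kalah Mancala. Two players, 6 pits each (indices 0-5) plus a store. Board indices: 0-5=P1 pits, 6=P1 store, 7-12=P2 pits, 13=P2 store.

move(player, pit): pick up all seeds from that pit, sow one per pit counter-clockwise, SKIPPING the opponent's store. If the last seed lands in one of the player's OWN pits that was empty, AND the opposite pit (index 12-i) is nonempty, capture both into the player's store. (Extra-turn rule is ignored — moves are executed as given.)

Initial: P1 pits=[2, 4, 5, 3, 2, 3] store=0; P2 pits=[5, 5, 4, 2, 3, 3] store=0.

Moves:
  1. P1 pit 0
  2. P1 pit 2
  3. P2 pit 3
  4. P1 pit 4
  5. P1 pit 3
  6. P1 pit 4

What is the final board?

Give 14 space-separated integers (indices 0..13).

Move 1: P1 pit0 -> P1=[0,5,6,3,2,3](0) P2=[5,5,4,2,3,3](0)
Move 2: P1 pit2 -> P1=[0,5,0,4,3,4](1) P2=[6,6,4,2,3,3](0)
Move 3: P2 pit3 -> P1=[0,5,0,4,3,4](1) P2=[6,6,4,0,4,4](0)
Move 4: P1 pit4 -> P1=[0,5,0,4,0,5](2) P2=[7,6,4,0,4,4](0)
Move 5: P1 pit3 -> P1=[0,5,0,0,1,6](3) P2=[8,6,4,0,4,4](0)
Move 6: P1 pit4 -> P1=[0,5,0,0,0,7](3) P2=[8,6,4,0,4,4](0)

Answer: 0 5 0 0 0 7 3 8 6 4 0 4 4 0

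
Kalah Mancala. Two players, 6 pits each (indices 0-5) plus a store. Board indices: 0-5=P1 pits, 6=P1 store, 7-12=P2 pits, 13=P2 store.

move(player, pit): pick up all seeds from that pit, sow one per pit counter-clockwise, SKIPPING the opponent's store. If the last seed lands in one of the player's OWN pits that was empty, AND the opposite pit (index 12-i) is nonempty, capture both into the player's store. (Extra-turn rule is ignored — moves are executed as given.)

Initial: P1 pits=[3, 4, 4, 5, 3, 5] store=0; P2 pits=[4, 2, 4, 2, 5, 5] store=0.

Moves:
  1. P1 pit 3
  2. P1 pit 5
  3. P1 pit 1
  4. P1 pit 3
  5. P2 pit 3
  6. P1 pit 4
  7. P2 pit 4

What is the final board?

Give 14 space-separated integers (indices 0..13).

Move 1: P1 pit3 -> P1=[3,4,4,0,4,6](1) P2=[5,3,4,2,5,5](0)
Move 2: P1 pit5 -> P1=[3,4,4,0,4,0](2) P2=[6,4,5,3,6,5](0)
Move 3: P1 pit1 -> P1=[3,0,5,1,5,0](9) P2=[0,4,5,3,6,5](0)
Move 4: P1 pit3 -> P1=[3,0,5,0,6,0](9) P2=[0,4,5,3,6,5](0)
Move 5: P2 pit3 -> P1=[3,0,5,0,6,0](9) P2=[0,4,5,0,7,6](1)
Move 6: P1 pit4 -> P1=[3,0,5,0,0,1](10) P2=[1,5,6,1,7,6](1)
Move 7: P2 pit4 -> P1=[4,1,6,1,1,1](10) P2=[1,5,6,1,0,7](2)

Answer: 4 1 6 1 1 1 10 1 5 6 1 0 7 2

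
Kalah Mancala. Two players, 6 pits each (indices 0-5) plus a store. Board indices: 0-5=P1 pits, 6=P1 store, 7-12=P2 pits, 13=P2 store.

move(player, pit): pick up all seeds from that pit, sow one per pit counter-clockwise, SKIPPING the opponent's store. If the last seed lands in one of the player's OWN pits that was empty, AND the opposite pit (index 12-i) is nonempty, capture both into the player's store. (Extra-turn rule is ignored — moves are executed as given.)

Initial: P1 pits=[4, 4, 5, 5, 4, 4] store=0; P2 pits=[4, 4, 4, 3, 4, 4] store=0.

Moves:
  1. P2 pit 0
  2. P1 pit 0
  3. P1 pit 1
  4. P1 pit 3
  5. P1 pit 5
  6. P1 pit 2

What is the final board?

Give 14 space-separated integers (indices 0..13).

Move 1: P2 pit0 -> P1=[4,4,5,5,4,4](0) P2=[0,5,5,4,5,4](0)
Move 2: P1 pit0 -> P1=[0,5,6,6,5,4](0) P2=[0,5,5,4,5,4](0)
Move 3: P1 pit1 -> P1=[0,0,7,7,6,5](1) P2=[0,5,5,4,5,4](0)
Move 4: P1 pit3 -> P1=[0,0,7,0,7,6](2) P2=[1,6,6,5,5,4](0)
Move 5: P1 pit5 -> P1=[0,0,7,0,7,0](3) P2=[2,7,7,6,6,4](0)
Move 6: P1 pit2 -> P1=[0,0,0,1,8,1](4) P2=[3,8,8,6,6,4](0)

Answer: 0 0 0 1 8 1 4 3 8 8 6 6 4 0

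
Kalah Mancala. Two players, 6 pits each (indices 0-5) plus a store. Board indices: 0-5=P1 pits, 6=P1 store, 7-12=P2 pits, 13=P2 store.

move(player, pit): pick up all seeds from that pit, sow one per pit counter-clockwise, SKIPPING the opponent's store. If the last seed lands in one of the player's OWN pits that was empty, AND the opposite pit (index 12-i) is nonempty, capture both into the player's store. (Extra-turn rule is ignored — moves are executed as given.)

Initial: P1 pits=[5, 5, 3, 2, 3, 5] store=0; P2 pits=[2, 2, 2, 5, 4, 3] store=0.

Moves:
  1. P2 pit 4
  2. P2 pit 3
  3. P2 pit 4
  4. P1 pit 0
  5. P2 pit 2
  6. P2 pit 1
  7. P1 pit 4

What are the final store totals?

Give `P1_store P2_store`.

Answer: 2 11

Derivation:
Move 1: P2 pit4 -> P1=[6,6,3,2,3,5](0) P2=[2,2,2,5,0,4](1)
Move 2: P2 pit3 -> P1=[7,7,3,2,3,5](0) P2=[2,2,2,0,1,5](2)
Move 3: P2 pit4 -> P1=[7,7,3,2,3,5](0) P2=[2,2,2,0,0,6](2)
Move 4: P1 pit0 -> P1=[0,8,4,3,4,6](1) P2=[3,2,2,0,0,6](2)
Move 5: P2 pit2 -> P1=[0,0,4,3,4,6](1) P2=[3,2,0,1,0,6](11)
Move 6: P2 pit1 -> P1=[0,0,4,3,4,6](1) P2=[3,0,1,2,0,6](11)
Move 7: P1 pit4 -> P1=[0,0,4,3,0,7](2) P2=[4,1,1,2,0,6](11)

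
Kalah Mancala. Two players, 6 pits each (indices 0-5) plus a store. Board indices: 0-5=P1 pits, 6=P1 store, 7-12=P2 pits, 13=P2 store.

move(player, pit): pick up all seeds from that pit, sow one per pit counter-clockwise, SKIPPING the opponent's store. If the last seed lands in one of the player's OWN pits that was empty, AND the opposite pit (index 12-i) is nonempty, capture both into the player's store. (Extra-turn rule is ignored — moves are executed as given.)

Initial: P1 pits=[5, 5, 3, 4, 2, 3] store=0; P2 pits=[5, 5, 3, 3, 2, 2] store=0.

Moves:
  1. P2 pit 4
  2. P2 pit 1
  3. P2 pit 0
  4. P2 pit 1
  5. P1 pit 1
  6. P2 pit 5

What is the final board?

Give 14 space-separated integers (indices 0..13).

Answer: 6 1 5 6 3 4 1 0 0 6 5 2 0 3

Derivation:
Move 1: P2 pit4 -> P1=[5,5,3,4,2,3](0) P2=[5,5,3,3,0,3](1)
Move 2: P2 pit1 -> P1=[5,5,3,4,2,3](0) P2=[5,0,4,4,1,4](2)
Move 3: P2 pit0 -> P1=[5,5,3,4,2,3](0) P2=[0,1,5,5,2,5](2)
Move 4: P2 pit1 -> P1=[5,5,3,4,2,3](0) P2=[0,0,6,5,2,5](2)
Move 5: P1 pit1 -> P1=[5,0,4,5,3,4](1) P2=[0,0,6,5,2,5](2)
Move 6: P2 pit5 -> P1=[6,1,5,6,3,4](1) P2=[0,0,6,5,2,0](3)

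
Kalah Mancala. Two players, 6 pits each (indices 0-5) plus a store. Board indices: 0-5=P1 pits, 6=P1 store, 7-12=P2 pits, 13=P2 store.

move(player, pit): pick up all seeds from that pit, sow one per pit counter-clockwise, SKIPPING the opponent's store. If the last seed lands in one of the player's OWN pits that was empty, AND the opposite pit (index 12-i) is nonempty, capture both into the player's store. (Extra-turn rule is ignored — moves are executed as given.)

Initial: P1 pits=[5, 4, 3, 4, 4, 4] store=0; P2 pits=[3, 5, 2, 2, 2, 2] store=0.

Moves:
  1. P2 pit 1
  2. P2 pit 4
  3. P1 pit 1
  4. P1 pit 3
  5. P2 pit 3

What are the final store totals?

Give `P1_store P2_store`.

Move 1: P2 pit1 -> P1=[5,4,3,4,4,4](0) P2=[3,0,3,3,3,3](1)
Move 2: P2 pit4 -> P1=[6,4,3,4,4,4](0) P2=[3,0,3,3,0,4](2)
Move 3: P1 pit1 -> P1=[6,0,4,5,5,5](0) P2=[3,0,3,3,0,4](2)
Move 4: P1 pit3 -> P1=[6,0,4,0,6,6](1) P2=[4,1,3,3,0,4](2)
Move 5: P2 pit3 -> P1=[6,0,4,0,6,6](1) P2=[4,1,3,0,1,5](3)

Answer: 1 3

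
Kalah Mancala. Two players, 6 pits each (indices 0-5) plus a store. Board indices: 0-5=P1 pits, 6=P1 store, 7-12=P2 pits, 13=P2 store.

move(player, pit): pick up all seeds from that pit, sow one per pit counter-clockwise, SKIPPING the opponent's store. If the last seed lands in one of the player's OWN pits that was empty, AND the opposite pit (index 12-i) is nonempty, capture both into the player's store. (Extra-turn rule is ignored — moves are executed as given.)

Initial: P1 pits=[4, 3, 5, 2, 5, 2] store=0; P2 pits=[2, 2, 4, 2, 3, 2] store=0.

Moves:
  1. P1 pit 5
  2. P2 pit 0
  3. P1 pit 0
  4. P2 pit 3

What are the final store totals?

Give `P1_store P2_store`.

Move 1: P1 pit5 -> P1=[4,3,5,2,5,0](1) P2=[3,2,4,2,3,2](0)
Move 2: P2 pit0 -> P1=[4,3,5,2,5,0](1) P2=[0,3,5,3,3,2](0)
Move 3: P1 pit0 -> P1=[0,4,6,3,6,0](1) P2=[0,3,5,3,3,2](0)
Move 4: P2 pit3 -> P1=[0,4,6,3,6,0](1) P2=[0,3,5,0,4,3](1)

Answer: 1 1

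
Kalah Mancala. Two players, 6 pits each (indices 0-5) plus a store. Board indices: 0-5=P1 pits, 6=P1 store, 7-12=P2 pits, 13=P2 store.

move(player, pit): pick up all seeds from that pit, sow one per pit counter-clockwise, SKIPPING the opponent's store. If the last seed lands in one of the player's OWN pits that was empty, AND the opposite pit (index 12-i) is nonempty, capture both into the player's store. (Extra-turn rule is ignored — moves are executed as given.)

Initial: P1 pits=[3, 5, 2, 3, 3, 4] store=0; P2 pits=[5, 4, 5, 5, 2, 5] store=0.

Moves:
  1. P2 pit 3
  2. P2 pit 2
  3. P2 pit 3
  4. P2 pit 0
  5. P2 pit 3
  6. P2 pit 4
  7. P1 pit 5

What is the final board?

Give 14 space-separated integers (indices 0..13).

Answer: 6 7 3 4 4 0 1 1 6 2 0 0 9 3

Derivation:
Move 1: P2 pit3 -> P1=[4,6,2,3,3,4](0) P2=[5,4,5,0,3,6](1)
Move 2: P2 pit2 -> P1=[5,6,2,3,3,4](0) P2=[5,4,0,1,4,7](2)
Move 3: P2 pit3 -> P1=[5,6,2,3,3,4](0) P2=[5,4,0,0,5,7](2)
Move 4: P2 pit0 -> P1=[5,6,2,3,3,4](0) P2=[0,5,1,1,6,8](2)
Move 5: P2 pit3 -> P1=[5,6,2,3,3,4](0) P2=[0,5,1,0,7,8](2)
Move 6: P2 pit4 -> P1=[6,7,3,4,4,4](0) P2=[0,5,1,0,0,9](3)
Move 7: P1 pit5 -> P1=[6,7,3,4,4,0](1) P2=[1,6,2,0,0,9](3)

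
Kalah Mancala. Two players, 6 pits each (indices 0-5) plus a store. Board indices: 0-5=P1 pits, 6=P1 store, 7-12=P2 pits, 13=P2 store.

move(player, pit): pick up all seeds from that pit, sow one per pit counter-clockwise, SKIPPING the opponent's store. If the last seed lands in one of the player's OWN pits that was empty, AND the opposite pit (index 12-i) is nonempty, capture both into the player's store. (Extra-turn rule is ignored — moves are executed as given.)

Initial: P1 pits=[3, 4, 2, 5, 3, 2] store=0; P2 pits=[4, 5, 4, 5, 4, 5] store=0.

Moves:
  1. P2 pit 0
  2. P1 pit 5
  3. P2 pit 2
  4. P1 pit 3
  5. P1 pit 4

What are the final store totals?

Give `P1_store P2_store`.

Answer: 3 1

Derivation:
Move 1: P2 pit0 -> P1=[3,4,2,5,3,2](0) P2=[0,6,5,6,5,5](0)
Move 2: P1 pit5 -> P1=[3,4,2,5,3,0](1) P2=[1,6,5,6,5,5](0)
Move 3: P2 pit2 -> P1=[4,4,2,5,3,0](1) P2=[1,6,0,7,6,6](1)
Move 4: P1 pit3 -> P1=[4,4,2,0,4,1](2) P2=[2,7,0,7,6,6](1)
Move 5: P1 pit4 -> P1=[4,4,2,0,0,2](3) P2=[3,8,0,7,6,6](1)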